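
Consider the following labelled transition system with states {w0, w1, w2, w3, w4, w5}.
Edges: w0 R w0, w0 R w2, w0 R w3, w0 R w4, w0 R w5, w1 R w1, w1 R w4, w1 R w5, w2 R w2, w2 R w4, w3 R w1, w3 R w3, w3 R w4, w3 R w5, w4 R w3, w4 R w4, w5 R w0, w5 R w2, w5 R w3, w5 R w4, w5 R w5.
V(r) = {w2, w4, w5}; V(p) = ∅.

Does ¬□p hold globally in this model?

Yes

Recall that □ψ holds at a world iff ψ holds at every accessible world, and ◇ψ holds iff ψ holds at some accessible world.
Let φ = ¬□p. Evaluate φ at each world:
  w0 (successors {w0, w2, w3, w4, w5}): φ is true.
  w1 (successors {w1, w4, w5}): φ is true.
  w2 (successors {w2, w4}): φ is true.
  w3 (successors {w1, w3, w4, w5}): φ is true.
  w4 (successors {w3, w4}): φ is true.
  w5 (successors {w0, w2, w3, w4, w5}): φ is true.
For instance, at w4:
  At w4: □p is false, so ¬□p is true.
    At w4: □p requires p at every successor {w3, w4}.
      p fails at w3, so □p is false at w4.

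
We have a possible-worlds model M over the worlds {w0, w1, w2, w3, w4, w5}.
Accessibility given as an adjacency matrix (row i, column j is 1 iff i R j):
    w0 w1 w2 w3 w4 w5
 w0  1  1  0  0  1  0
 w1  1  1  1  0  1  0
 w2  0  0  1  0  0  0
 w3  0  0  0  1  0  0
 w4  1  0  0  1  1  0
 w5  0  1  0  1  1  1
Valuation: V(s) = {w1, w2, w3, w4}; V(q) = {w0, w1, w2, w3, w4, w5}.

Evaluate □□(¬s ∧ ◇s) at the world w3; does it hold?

At w3: □□(¬s ∧ ◇s) requires □(¬s ∧ ◇s) at every successor {w3}.
  □(¬s ∧ ◇s) fails at w3, so □□(¬s ∧ ◇s) is false at w3.
    At w3: □(¬s ∧ ◇s) requires ¬s ∧ ◇s at every successor {w3}.
      ¬s ∧ ◇s fails at w3, so □(¬s ∧ ◇s) is false at w3.

No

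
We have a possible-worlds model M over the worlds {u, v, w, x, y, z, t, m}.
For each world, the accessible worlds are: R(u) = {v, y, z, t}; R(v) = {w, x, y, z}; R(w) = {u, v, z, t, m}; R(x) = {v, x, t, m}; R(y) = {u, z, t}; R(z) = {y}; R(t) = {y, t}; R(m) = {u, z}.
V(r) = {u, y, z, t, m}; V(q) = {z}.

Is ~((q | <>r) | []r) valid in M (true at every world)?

Recall that []ψ holds at a world iff ψ holds at every accessible world, and <>ψ holds iff ψ holds at some accessible world.
Let φ = ~((q | <>r) | []r). Evaluate φ at each world:
  u (successors {v, y, z, t}): φ is false.
  v (successors {w, x, y, z}): φ is false.
  w (successors {u, v, z, t, m}): φ is false.
  x (successors {v, x, t, m}): φ is false.
  y (successors {u, z, t}): φ is false.
  z (successors {y}): φ is false.
  t (successors {y, t}): φ is false.
  m (successors {u, z}): φ is false.
Detail at u (counterexample):
  At u: (q | <>r) | []r is true, so ~((q | <>r) | []r) is false.
    At u: q | <>r is true, []r is false, so (q | <>r) | []r is true.
      At u: q is false, <>r is true, so q | <>r is true.
      At u: []r requires r at every successor {v, y, z, t}.
        r fails at v, so []r is false at u.

No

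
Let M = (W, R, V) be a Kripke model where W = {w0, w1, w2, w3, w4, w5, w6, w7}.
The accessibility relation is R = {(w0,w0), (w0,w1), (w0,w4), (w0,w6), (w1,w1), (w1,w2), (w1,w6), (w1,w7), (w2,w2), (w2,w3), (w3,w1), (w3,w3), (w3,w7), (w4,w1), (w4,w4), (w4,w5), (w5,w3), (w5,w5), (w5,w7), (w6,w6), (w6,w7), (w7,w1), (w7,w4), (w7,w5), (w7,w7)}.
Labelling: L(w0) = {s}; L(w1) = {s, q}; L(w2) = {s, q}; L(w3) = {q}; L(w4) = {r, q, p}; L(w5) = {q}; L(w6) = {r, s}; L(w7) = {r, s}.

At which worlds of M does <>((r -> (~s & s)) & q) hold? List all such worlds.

Recall that <>ψ holds at a world iff ψ holds at some accessible world.
Let φ = <>((r -> (~s & s)) & q). Evaluate φ at each world:
  w0 (successors {w0, w1, w4, w6}): φ is true.
  w1 (successors {w1, w2, w6, w7}): φ is true.
  w2 (successors {w2, w3}): φ is true.
  w3 (successors {w1, w3, w7}): φ is true.
  w4 (successors {w1, w4, w5}): φ is true.
  w5 (successors {w3, w5, w7}): φ is true.
  w6 (successors {w6, w7}): φ is false.
  w7 (successors {w1, w4, w5, w7}): φ is true.
For instance, at w1:
  At w1: <>((r -> (~s & s)) & q) requires (r -> (~s & s)) & q at some successor in {w1, w2, w6, w7}.
    (r -> (~s & s)) & q holds at w1, so <>((r -> (~s & s)) & q) is true at w1.
Satisfying worlds: {w0, w1, w2, w3, w4, w5, w7}

w0, w1, w2, w3, w4, w5, w7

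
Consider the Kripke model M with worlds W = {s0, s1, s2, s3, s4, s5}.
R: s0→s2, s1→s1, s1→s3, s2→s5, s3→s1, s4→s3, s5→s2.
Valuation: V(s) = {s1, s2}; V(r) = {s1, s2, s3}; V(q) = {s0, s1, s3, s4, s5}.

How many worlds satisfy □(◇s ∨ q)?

4

Let φ = □(◇s ∨ q). Evaluate φ at each world:
  s0 (successors {s2}): φ is false.
  s1 (successors {s1, s3}): φ is true.
  s2 (successors {s5}): φ is true.
  s3 (successors {s1}): φ is true.
  s4 (successors {s3}): φ is true.
  s5 (successors {s2}): φ is false.
For instance, at s4:
  At s4: □(◇s ∨ q) requires ◇s ∨ q at every successor {s3}.
      At s3: ◇s is true, q is true, so ◇s ∨ q is true.
  So □(◇s ∨ q) is true at s4.
Satisfying worlds: {s1, s2, s3, s4}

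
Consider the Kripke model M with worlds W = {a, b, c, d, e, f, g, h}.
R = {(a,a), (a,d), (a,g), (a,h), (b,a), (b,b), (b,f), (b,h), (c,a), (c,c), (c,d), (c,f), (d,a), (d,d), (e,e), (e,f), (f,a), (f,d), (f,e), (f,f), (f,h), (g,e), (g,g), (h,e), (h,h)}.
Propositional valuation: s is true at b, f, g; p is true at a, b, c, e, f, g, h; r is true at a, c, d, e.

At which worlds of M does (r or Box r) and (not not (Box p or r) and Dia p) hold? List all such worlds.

a, c, d, e

Recall that Box ψ holds at a world iff ψ holds at every accessible world, and Dia ψ holds iff ψ holds at some accessible world.
Let φ = (r or Box r) and (not not (Box p or r) and Dia p). Evaluate φ at each world:
  a (successors {a, d, g, h}): φ is true.
  b (successors {a, b, f, h}): φ is false.
  c (successors {a, c, d, f}): φ is true.
  d (successors {a, d}): φ is true.
  e (successors {e, f}): φ is true.
  f (successors {a, d, e, f, h}): φ is false.
  g (successors {e, g}): φ is false.
  h (successors {e, h}): φ is false.
For instance, at b:
  At b: r or Box r is false, not not (Box p or r) and Dia p is true, so (r or Box r) and (not not (Box p or r) and Dia p) is false.
    At b: r is false, Box r is false, so r or Box r is false.
      At b: Box r requires r at every successor {a, b, f, h}.
        r fails at b, so Box r is false at b.
    At b: not not (Box p or r) is true, Dia p is true, so not not (Box p or r) and Dia p is true.
      At b: not (Box p or r) is false, so not not (Box p or r) is true.
      At b: Dia p requires p at some successor in {a, b, f, h}.
        p holds at a, so Dia p is true at b.
Satisfying worlds: {a, c, d, e}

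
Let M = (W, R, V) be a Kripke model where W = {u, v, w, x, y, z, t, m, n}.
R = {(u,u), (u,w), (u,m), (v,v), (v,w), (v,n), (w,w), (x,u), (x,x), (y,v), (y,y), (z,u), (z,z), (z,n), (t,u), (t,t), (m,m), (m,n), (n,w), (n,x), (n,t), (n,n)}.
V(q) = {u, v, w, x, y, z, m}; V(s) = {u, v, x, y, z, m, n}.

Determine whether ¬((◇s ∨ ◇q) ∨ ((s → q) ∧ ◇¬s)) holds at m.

At m: (◇s ∨ ◇q) ∨ ((s → q) ∧ ◇¬s) is true, so ¬((◇s ∨ ◇q) ∨ ((s → q) ∧ ◇¬s)) is false.
  At m: ◇s ∨ ◇q is true, (s → q) ∧ ◇¬s is false, so (◇s ∨ ◇q) ∨ ((s → q) ∧ ◇¬s) is true.
    At m: ◇s is true, ◇q is true, so ◇s ∨ ◇q is true.
      At m: ◇s requires s at some successor in {m, n}.
        s holds at m, so ◇s is true at m.
      At m: ◇q requires q at some successor in {m, n}.
        q holds at m, so ◇q is true at m.
    At m: s → q is true, ◇¬s is false, so (s → q) ∧ ◇¬s is false.
      At m: ◇¬s requires ¬s at some successor in {m, n}.
        At m: ¬s is false.
        At n: ¬s is false.
      So ◇¬s is false at m.

No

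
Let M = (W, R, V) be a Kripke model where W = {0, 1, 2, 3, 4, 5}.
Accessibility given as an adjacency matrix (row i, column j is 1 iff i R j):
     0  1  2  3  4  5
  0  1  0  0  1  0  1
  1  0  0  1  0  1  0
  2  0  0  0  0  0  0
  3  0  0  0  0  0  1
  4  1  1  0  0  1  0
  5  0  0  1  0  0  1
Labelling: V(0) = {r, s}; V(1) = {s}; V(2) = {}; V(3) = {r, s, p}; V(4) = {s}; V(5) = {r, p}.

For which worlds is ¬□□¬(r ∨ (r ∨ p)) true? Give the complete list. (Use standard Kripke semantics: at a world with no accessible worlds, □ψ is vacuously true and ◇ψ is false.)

Recall that □ψ holds at a world iff ψ holds at every accessible world, and ◇ψ holds iff ψ holds at some accessible world.
Let φ = ¬□□¬(r ∨ (r ∨ p)). Evaluate φ at each world:
  0 (successors {0, 3, 5}): φ is true.
  1 (successors {2, 4}): φ is true.
  2 (successors ∅): φ is false.
  3 (successors {5}): φ is true.
  4 (successors {0, 1, 4}): φ is true.
  5 (successors {2, 5}): φ is true.
For instance, at 1:
  At 1: □□¬(r ∨ (r ∨ p)) is false, so ¬□□¬(r ∨ (r ∨ p)) is true.
    At 1: □□¬(r ∨ (r ∨ p)) requires □¬(r ∨ (r ∨ p)) at every successor {2, 4}.
      □¬(r ∨ (r ∨ p)) fails at 4, so □□¬(r ∨ (r ∨ p)) is false at 1.
Satisfying worlds: {0, 1, 3, 4, 5}

0, 1, 3, 4, 5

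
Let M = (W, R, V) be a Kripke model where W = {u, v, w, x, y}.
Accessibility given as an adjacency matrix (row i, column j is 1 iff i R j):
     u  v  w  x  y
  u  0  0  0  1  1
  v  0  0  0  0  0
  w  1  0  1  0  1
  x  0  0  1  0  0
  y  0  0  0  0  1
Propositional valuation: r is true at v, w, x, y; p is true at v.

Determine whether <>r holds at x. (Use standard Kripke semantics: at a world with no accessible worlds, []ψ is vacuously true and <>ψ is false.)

Yes

At x: <>r requires r at some successor in {w}.
  r holds at w, so <>r is true at x.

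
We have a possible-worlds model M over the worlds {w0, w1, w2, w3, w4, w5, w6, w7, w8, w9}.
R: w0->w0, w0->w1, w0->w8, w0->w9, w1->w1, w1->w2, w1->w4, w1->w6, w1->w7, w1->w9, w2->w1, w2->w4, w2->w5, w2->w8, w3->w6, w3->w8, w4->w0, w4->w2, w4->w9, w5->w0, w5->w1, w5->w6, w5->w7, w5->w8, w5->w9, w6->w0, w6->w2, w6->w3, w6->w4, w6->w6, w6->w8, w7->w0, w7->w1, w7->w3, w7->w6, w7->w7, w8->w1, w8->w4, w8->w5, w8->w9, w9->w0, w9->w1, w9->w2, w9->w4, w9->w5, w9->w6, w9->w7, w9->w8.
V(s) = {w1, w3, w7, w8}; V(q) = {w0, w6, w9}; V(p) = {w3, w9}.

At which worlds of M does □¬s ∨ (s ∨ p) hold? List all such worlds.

w1, w3, w4, w7, w8, w9

Let φ = □¬s ∨ (s ∨ p). Evaluate φ at each world:
  w0 (successors {w0, w1, w8, w9}): φ is false.
  w1 (successors {w1, w2, w4, w6, w7, w9}): φ is true.
  w2 (successors {w1, w4, w5, w8}): φ is false.
  w3 (successors {w6, w8}): φ is true.
  w4 (successors {w0, w2, w9}): φ is true.
  w5 (successors {w0, w1, w6, w7, w8, w9}): φ is false.
  w6 (successors {w0, w2, w3, w4, w6, w8}): φ is false.
  w7 (successors {w0, w1, w3, w6, w7}): φ is true.
  w8 (successors {w1, w4, w5, w9}): φ is true.
  w9 (successors {w0, w1, w2, w4, w5, w6, w7, w8}): φ is true.
For instance, at w3:
  At w3: □¬s is false, s ∨ p is true, so □¬s ∨ (s ∨ p) is true.
    At w3: □¬s requires ¬s at every successor {w6, w8}.
      ¬s fails at w8, so □¬s is false at w3.
Satisfying worlds: {w1, w3, w4, w7, w8, w9}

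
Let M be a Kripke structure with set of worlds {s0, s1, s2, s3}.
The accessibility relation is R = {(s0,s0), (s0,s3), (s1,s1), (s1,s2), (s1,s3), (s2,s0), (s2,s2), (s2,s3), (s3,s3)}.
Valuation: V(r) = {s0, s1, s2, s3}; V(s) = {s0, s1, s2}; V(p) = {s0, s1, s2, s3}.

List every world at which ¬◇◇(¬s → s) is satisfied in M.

s3

Let φ = ¬◇◇(¬s → s). Evaluate φ at each world:
  s0 (successors {s0, s3}): φ is false.
  s1 (successors {s1, s2, s3}): φ is false.
  s2 (successors {s0, s2, s3}): φ is false.
  s3 (successors {s3}): φ is true.
For instance, at s3:
  At s3: ◇◇(¬s → s) is false, so ¬◇◇(¬s → s) is true.
    At s3: ◇◇(¬s → s) requires ◇(¬s → s) at some successor in {s3}.
      At s3: ◇(¬s → s) is false.
    So ◇◇(¬s → s) is false at s3.
Satisfying worlds: {s3}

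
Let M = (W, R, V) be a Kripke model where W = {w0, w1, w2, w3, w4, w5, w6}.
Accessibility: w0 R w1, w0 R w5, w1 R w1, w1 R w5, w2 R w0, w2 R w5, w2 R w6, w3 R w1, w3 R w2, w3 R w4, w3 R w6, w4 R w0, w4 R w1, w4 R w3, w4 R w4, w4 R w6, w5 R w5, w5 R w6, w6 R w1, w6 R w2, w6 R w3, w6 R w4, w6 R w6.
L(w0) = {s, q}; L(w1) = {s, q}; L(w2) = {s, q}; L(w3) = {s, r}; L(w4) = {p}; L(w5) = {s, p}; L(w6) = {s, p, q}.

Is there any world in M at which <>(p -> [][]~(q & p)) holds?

Yes

Recall that []ψ holds at a world iff ψ holds at every accessible world, and <>ψ holds iff ψ holds at some accessible world.
Let φ = <>(p -> [][]~(q & p)). Evaluate φ at each world:
  w0 (successors {w1, w5}): φ is true.
  w1 (successors {w1, w5}): φ is true.
  w2 (successors {w0, w5, w6}): φ is true.
  w3 (successors {w1, w2, w4, w6}): φ is true.
  w4 (successors {w0, w1, w3, w4, w6}): φ is true.
  w5 (successors {w5, w6}): φ is false.
  w6 (successors {w1, w2, w3, w4, w6}): φ is true.
Detail at w0 (witness):
  At w0: <>(p -> [][]~(q & p)) requires p -> [][]~(q & p) at some successor in {w1, w5}.
    p -> [][]~(q & p) holds at w1, so <>(p -> [][]~(q & p)) is true at w0.
      At w1: p is false, [][]~(q & p) is false, so p -> [][]~(q & p) is true.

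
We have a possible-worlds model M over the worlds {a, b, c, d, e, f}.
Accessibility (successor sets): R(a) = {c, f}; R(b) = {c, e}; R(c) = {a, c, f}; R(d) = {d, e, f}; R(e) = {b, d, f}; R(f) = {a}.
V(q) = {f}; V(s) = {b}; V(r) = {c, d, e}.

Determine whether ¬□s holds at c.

At c: □s is false, so ¬□s is true.
  At c: □s requires s at every successor {a, c, f}.
    s fails at a, so □s is false at c.

Yes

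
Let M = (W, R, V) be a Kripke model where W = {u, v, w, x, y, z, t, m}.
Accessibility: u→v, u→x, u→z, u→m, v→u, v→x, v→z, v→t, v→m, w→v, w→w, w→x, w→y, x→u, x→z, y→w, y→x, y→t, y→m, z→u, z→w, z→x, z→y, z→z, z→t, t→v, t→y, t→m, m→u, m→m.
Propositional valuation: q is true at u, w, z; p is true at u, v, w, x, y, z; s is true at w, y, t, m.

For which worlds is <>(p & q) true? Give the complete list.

Let φ = <>(p & q). Evaluate φ at each world:
  u (successors {v, x, z, m}): φ is true.
  v (successors {u, x, z, t, m}): φ is true.
  w (successors {v, w, x, y}): φ is true.
  x (successors {u, z}): φ is true.
  y (successors {w, x, t, m}): φ is true.
  z (successors {u, w, x, y, z, t}): φ is true.
  t (successors {v, y, m}): φ is false.
  m (successors {u, m}): φ is true.
For instance, at m:
  At m: <>(p & q) requires p & q at some successor in {u, m}.
    p & q holds at u, so <>(p & q) is true at m.
Satisfying worlds: {u, v, w, x, y, z, m}

u, v, w, x, y, z, m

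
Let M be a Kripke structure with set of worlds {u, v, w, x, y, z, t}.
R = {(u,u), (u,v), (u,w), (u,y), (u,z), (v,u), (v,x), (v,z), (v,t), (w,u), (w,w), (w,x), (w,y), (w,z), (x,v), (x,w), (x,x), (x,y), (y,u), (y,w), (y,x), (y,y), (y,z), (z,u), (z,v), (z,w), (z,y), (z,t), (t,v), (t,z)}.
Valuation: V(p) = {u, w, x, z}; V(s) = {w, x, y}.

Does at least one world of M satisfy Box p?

No

Recall that Box ψ holds at a world iff ψ holds at every accessible world, and Dia ψ holds iff ψ holds at some accessible world.
Let φ = Box p. Evaluate φ at each world:
  u (successors {u, v, w, y, z}): φ is false.
  v (successors {u, x, z, t}): φ is false.
  w (successors {u, w, x, y, z}): φ is false.
  x (successors {v, w, x, y}): φ is false.
  y (successors {u, w, x, y, z}): φ is false.
  z (successors {u, v, w, y, t}): φ is false.
  t (successors {v, z}): φ is false.
For instance, at t:
  At t: Box p requires p at every successor {v, z}.
    p fails at v, so Box p is false at t.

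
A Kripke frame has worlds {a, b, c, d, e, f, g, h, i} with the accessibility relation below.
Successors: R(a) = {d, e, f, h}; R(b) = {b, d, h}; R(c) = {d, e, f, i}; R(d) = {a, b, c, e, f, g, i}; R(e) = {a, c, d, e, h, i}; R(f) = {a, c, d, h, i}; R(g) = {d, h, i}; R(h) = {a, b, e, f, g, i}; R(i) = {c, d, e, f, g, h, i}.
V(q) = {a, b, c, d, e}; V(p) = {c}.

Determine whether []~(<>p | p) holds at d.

At d: []~(<>p | p) requires ~(<>p | p) at every successor {a, b, c, e, f, g, i}.
  ~(<>p | p) fails at c, so []~(<>p | p) is false at d.
    At c: <>p | p is true, so ~(<>p | p) is false.
      At c: <>p is false, p is true, so <>p | p is true.

No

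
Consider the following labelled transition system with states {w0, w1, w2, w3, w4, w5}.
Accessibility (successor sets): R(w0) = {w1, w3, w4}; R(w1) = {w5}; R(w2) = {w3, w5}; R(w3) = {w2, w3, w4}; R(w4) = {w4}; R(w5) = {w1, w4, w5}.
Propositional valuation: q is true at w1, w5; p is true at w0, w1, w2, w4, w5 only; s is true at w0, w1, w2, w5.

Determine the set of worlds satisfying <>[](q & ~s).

none

Recall that []ψ holds at a world iff ψ holds at every accessible world, and <>ψ holds iff ψ holds at some accessible world.
Let φ = <>[](q & ~s). Evaluate φ at each world:
  w0 (successors {w1, w3, w4}): φ is false.
  w1 (successors {w5}): φ is false.
  w2 (successors {w3, w5}): φ is false.
  w3 (successors {w2, w3, w4}): φ is false.
  w4 (successors {w4}): φ is false.
  w5 (successors {w1, w4, w5}): φ is false.
For instance, at w4:
  At w4: <>[](q & ~s) requires [](q & ~s) at some successor in {w4}.
    At w4: [](q & ~s) is false.
  So <>[](q & ~s) is false at w4.
Satisfying worlds: none.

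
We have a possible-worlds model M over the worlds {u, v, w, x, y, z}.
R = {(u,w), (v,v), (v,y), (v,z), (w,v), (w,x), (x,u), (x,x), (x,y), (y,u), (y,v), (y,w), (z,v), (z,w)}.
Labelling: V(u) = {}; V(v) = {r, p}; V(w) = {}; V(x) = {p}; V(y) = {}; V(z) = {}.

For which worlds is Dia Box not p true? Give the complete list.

x, y

Let φ = Dia Box not p. Evaluate φ at each world:
  u (successors {w}): φ is false.
  v (successors {v, y, z}): φ is false.
  w (successors {v, x}): φ is false.
  x (successors {u, x, y}): φ is true.
  y (successors {u, v, w}): φ is true.
  z (successors {v, w}): φ is false.
For instance, at w:
  At w: Dia Box not p requires Box not p at some successor in {v, x}.
    At v: Box not p is false.
    At x: Box not p is false.
  So Dia Box not p is false at w.
Satisfying worlds: {x, y}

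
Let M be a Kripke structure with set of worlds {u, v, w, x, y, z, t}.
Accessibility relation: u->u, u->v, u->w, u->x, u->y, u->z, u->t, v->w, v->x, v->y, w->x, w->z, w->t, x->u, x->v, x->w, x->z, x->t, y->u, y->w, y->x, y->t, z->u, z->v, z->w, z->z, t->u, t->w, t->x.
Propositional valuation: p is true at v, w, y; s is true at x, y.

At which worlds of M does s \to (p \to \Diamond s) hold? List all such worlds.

Recall that \Diamond ψ holds at a world iff ψ holds at some accessible world.
Let φ = s \to (p \to \Diamond s). Evaluate φ at each world:
  u (successors {u, v, w, x, y, z, t}): φ is true.
  v (successors {w, x, y}): φ is true.
  w (successors {x, z, t}): φ is true.
  x (successors {u, v, w, z, t}): φ is true.
  y (successors {u, w, x, t}): φ is true.
  z (successors {u, v, w, z}): φ is true.
  t (successors {u, w, x}): φ is true.
For instance, at t:
  At t: s is false, p \to \Diamond s is true, so s \to (p \to \Diamond s) is true.
    At t: p is false, \Diamond s is true, so p \to \Diamond s is true.
      At t: \Diamond s requires s at some successor in {u, w, x}.
        s holds at x, so \Diamond s is true at t.
Satisfying worlds: {u, v, w, x, y, z, t}

u, v, w, x, y, z, t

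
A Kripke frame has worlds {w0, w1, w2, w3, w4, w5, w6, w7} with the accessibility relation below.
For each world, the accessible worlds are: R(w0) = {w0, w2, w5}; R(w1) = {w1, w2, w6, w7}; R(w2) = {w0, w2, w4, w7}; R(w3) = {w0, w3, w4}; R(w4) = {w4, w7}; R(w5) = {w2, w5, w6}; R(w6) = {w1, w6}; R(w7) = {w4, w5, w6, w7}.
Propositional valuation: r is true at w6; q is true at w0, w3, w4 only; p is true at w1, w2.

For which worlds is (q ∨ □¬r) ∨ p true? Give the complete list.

w0, w1, w2, w3, w4

Let φ = (q ∨ □¬r) ∨ p. Evaluate φ at each world:
  w0 (successors {w0, w2, w5}): φ is true.
  w1 (successors {w1, w2, w6, w7}): φ is true.
  w2 (successors {w0, w2, w4, w7}): φ is true.
  w3 (successors {w0, w3, w4}): φ is true.
  w4 (successors {w4, w7}): φ is true.
  w5 (successors {w2, w5, w6}): φ is false.
  w6 (successors {w1, w6}): φ is false.
  w7 (successors {w4, w5, w6, w7}): φ is false.
For instance, at w6:
  At w6: q ∨ □¬r is false, p is false, so (q ∨ □¬r) ∨ p is false.
    At w6: q is false, □¬r is false, so q ∨ □¬r is false.
      At w6: □¬r requires ¬r at every successor {w1, w6}.
        ¬r fails at w6, so □¬r is false at w6.
Satisfying worlds: {w0, w1, w2, w3, w4}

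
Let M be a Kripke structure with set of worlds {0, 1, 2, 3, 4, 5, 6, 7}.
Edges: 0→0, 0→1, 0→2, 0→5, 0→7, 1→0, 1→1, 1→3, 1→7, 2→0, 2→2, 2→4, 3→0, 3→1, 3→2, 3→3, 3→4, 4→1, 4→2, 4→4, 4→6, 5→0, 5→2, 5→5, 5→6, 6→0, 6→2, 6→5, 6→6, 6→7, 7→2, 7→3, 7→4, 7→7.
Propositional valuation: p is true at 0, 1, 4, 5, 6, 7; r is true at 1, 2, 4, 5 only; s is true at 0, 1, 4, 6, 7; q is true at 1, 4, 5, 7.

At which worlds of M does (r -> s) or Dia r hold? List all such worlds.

Let φ = (r -> s) or Dia r. Evaluate φ at each world:
  0 (successors {0, 1, 2, 5, 7}): φ is true.
  1 (successors {0, 1, 3, 7}): φ is true.
  2 (successors {0, 2, 4}): φ is true.
  3 (successors {0, 1, 2, 3, 4}): φ is true.
  4 (successors {1, 2, 4, 6}): φ is true.
  5 (successors {0, 2, 5, 6}): φ is true.
  6 (successors {0, 2, 5, 6, 7}): φ is true.
  7 (successors {2, 3, 4, 7}): φ is true.
For instance, at 1:
  At 1: r -> s is true, Dia r is true, so (r -> s) or Dia r is true.
    At 1: Dia r requires r at some successor in {0, 1, 3, 7}.
      r holds at 1, so Dia r is true at 1.
Satisfying worlds: {0, 1, 2, 3, 4, 5, 6, 7}

0, 1, 2, 3, 4, 5, 6, 7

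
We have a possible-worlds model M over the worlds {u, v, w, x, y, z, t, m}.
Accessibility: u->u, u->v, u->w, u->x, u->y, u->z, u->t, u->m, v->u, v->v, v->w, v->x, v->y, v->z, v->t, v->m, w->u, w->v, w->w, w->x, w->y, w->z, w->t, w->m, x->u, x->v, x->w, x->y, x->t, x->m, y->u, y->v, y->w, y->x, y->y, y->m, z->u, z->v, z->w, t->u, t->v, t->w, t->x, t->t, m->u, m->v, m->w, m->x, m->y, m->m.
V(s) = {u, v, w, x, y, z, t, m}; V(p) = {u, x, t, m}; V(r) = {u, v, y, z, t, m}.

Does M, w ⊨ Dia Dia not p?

Yes

Recall that Dia ψ holds at a world iff ψ holds at some accessible world.
At w: Dia Dia not p requires Dia not p at some successor in {u, v, w, x, y, z, t, m}.
  Dia not p holds at u, so Dia Dia not p is true at w.
    At u: Dia not p requires not p at some successor in {u, v, w, x, y, z, t, m}.
      not p holds at v, so Dia not p is true at u.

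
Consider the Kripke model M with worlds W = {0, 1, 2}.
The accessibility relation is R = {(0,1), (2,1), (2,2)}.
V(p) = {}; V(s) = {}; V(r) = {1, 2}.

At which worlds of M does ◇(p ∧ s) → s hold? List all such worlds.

0, 1, 2

Let φ = ◇(p ∧ s) → s. Evaluate φ at each world:
  0 (successors {1}): φ is true.
  1 (successors ∅): φ is true.
  2 (successors {1, 2}): φ is true.
For instance, at 0:
  At 0: ◇(p ∧ s) is false, s is false, so ◇(p ∧ s) → s is true.
    At 0: ◇(p ∧ s) requires p ∧ s at some successor in {1}.
      At 1: p ∧ s is false.
    So ◇(p ∧ s) is false at 0.
Satisfying worlds: {0, 1, 2}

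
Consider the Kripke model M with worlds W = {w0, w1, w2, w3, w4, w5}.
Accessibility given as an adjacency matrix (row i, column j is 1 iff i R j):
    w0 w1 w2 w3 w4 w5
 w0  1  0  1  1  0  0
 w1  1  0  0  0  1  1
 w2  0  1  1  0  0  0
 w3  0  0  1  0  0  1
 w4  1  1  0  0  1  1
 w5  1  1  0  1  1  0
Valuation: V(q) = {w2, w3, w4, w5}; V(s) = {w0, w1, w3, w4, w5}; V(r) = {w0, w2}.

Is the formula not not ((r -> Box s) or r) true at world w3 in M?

At w3: not ((r -> Box s) or r) is false, so not not ((r -> Box s) or r) is true.
  At w3: (r -> Box s) or r is true, so not ((r -> Box s) or r) is false.
    At w3: r -> Box s is true, r is false, so (r -> Box s) or r is true.
      At w3: r is false, Box s is false, so r -> Box s is true.

Yes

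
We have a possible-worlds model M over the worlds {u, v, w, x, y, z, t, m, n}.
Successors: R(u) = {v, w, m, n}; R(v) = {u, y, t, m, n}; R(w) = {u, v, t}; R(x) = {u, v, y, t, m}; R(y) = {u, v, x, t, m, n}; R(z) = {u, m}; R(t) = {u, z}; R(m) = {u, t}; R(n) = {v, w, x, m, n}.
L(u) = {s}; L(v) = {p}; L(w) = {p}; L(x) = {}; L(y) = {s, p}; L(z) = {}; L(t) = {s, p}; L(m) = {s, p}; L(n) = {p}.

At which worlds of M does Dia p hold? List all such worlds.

u, v, w, x, y, z, m, n

Recall that Dia ψ holds at a world iff ψ holds at some accessible world.
Let φ = Dia p. Evaluate φ at each world:
  u (successors {v, w, m, n}): φ is true.
  v (successors {u, y, t, m, n}): φ is true.
  w (successors {u, v, t}): φ is true.
  x (successors {u, v, y, t, m}): φ is true.
  y (successors {u, v, x, t, m, n}): φ is true.
  z (successors {u, m}): φ is true.
  t (successors {u, z}): φ is false.
  m (successors {u, t}): φ is true.
  n (successors {v, w, x, m, n}): φ is true.
For instance, at z:
  At z: Dia p requires p at some successor in {u, m}.
    p holds at m, so Dia p is true at z.
Satisfying worlds: {u, v, w, x, y, z, m, n}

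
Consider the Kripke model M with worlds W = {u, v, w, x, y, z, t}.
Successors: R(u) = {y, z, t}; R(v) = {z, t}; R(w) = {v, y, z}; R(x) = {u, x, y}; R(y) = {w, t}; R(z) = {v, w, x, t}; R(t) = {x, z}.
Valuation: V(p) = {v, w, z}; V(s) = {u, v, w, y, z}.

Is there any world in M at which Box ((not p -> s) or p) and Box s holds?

Yes

Let φ = Box ((not p -> s) or p) and Box s. Evaluate φ at each world:
  u (successors {y, z, t}): φ is false.
  v (successors {z, t}): φ is false.
  w (successors {v, y, z}): φ is true.
  x (successors {u, x, y}): φ is false.
  y (successors {w, t}): φ is false.
  z (successors {v, w, x, t}): φ is false.
  t (successors {x, z}): φ is false.
Detail at w (witness):
  At w: Box ((not p -> s) or p) is true, Box s is true, so Box ((not p -> s) or p) and Box s is true.
    At w: Box ((not p -> s) or p) requires (not p -> s) or p at every successor {v, y, z}.
      At v: (not p -> s) or p is true.
      At y: (not p -> s) or p is true.
      At z: (not p -> s) or p is true.
    So Box ((not p -> s) or p) is true at w.
    At w: Box s requires s at every successor {v, y, z}.
      At v: s is true.
      At y: s is true.
      At z: s is true.
    So Box s is true at w.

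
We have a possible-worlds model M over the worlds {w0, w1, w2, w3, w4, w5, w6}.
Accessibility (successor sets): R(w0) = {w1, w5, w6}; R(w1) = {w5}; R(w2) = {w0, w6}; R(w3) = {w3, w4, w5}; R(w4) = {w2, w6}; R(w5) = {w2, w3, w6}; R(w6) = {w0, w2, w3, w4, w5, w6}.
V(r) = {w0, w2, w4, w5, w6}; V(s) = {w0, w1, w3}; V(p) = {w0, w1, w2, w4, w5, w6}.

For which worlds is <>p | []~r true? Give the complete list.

Recall that []ψ holds at a world iff ψ holds at every accessible world, and <>ψ holds iff ψ holds at some accessible world.
Let φ = <>p | []~r. Evaluate φ at each world:
  w0 (successors {w1, w5, w6}): φ is true.
  w1 (successors {w5}): φ is true.
  w2 (successors {w0, w6}): φ is true.
  w3 (successors {w3, w4, w5}): φ is true.
  w4 (successors {w2, w6}): φ is true.
  w5 (successors {w2, w3, w6}): φ is true.
  w6 (successors {w0, w2, w3, w4, w5, w6}): φ is true.
For instance, at w6:
  At w6: <>p is true, []~r is false, so <>p | []~r is true.
    At w6: <>p requires p at some successor in {w0, w2, w3, w4, w5, w6}.
      p holds at w0, so <>p is true at w6.
    At w6: []~r requires ~r at every successor {w0, w2, w3, w4, w5, w6}.
      ~r fails at w0, so []~r is false at w6.
Satisfying worlds: {w0, w1, w2, w3, w4, w5, w6}

w0, w1, w2, w3, w4, w5, w6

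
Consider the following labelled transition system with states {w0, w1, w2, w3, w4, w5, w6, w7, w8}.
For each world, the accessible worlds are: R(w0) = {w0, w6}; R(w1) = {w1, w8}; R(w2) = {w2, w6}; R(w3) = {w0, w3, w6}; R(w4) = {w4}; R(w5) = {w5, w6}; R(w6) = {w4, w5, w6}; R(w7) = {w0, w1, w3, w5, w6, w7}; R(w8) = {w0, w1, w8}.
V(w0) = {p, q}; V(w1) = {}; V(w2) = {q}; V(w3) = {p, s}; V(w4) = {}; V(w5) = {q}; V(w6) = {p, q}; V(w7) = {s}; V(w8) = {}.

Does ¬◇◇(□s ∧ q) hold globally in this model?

Let φ = ¬◇◇(□s ∧ q). Evaluate φ at each world:
  w0 (successors {w0, w6}): φ is true.
  w1 (successors {w1, w8}): φ is true.
  w2 (successors {w2, w6}): φ is true.
  w3 (successors {w0, w3, w6}): φ is true.
  w4 (successors {w4}): φ is true.
  w5 (successors {w5, w6}): φ is true.
  w6 (successors {w4, w5, w6}): φ is true.
  w7 (successors {w0, w1, w3, w5, w6, w7}): φ is true.
  w8 (successors {w0, w1, w8}): φ is true.
For instance, at w4:
  At w4: ◇◇(□s ∧ q) is false, so ¬◇◇(□s ∧ q) is true.
    At w4: ◇◇(□s ∧ q) requires ◇(□s ∧ q) at some successor in {w4}.
      At w4: ◇(□s ∧ q) is false.
    So ◇◇(□s ∧ q) is false at w4.

Yes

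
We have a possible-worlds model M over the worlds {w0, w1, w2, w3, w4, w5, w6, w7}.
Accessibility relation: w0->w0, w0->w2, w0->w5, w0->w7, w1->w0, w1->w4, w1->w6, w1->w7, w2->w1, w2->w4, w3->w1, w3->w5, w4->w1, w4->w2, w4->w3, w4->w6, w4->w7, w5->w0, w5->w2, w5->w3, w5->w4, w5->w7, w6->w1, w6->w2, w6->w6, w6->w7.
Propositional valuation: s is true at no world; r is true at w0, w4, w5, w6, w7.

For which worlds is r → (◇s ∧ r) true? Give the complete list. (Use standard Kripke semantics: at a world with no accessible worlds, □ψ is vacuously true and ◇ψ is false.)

w1, w2, w3

Let φ = r → (◇s ∧ r). Evaluate φ at each world:
  w0 (successors {w0, w2, w5, w7}): φ is false.
  w1 (successors {w0, w4, w6, w7}): φ is true.
  w2 (successors {w1, w4}): φ is true.
  w3 (successors {w1, w5}): φ is true.
  w4 (successors {w1, w2, w3, w6, w7}): φ is false.
  w5 (successors {w0, w2, w3, w4, w7}): φ is false.
  w6 (successors {w1, w2, w6, w7}): φ is false.
  w7 (successors ∅): φ is false.
For instance, at w1:
  At w1: r is false, ◇s ∧ r is false, so r → (◇s ∧ r) is true.
    At w1: ◇s is false, r is false, so ◇s ∧ r is false.
      At w1: ◇s requires s at some successor in {w0, w4, w6, w7}.
        At w0: s is false.
        At w4: s is false.
        At w6: s is false.
        At w7: s is false.
      So ◇s is false at w1.
Satisfying worlds: {w1, w2, w3}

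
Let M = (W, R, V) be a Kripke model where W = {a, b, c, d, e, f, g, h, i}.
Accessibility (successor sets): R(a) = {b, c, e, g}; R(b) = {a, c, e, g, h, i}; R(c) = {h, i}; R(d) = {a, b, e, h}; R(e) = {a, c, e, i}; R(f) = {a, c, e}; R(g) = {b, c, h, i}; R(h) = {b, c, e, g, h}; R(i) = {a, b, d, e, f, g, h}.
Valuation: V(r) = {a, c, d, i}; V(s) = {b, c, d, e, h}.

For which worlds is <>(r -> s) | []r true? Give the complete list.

a, b, c, d, e, f, g, h, i

Let φ = <>(r -> s) | []r. Evaluate φ at each world:
  a (successors {b, c, e, g}): φ is true.
  b (successors {a, c, e, g, h, i}): φ is true.
  c (successors {h, i}): φ is true.
  d (successors {a, b, e, h}): φ is true.
  e (successors {a, c, e, i}): φ is true.
  f (successors {a, c, e}): φ is true.
  g (successors {b, c, h, i}): φ is true.
  h (successors {b, c, e, g, h}): φ is true.
  i (successors {a, b, d, e, f, g, h}): φ is true.
For instance, at d:
  At d: <>(r -> s) is true, []r is false, so <>(r -> s) | []r is true.
    At d: <>(r -> s) requires r -> s at some successor in {a, b, e, h}.
      r -> s holds at b, so <>(r -> s) is true at d.
    At d: []r requires r at every successor {a, b, e, h}.
      r fails at b, so []r is false at d.
Satisfying worlds: {a, b, c, d, e, f, g, h, i}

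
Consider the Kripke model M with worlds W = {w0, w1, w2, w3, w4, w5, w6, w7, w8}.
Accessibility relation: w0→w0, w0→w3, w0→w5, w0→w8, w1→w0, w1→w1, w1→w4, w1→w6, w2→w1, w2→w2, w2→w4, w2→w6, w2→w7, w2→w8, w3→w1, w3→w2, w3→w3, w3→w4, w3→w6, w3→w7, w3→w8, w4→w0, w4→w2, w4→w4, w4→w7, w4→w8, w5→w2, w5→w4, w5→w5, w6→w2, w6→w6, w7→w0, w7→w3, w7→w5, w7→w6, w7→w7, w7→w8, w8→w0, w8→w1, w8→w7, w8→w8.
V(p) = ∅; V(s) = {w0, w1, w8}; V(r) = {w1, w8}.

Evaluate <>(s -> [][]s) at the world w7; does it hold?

Yes

At w7: <>(s -> [][]s) requires s -> [][]s at some successor in {w0, w3, w5, w6, w7, w8}.
  s -> [][]s holds at w3, so <>(s -> [][]s) is true at w7.
    At w3: s is false, [][]s is false, so s -> [][]s is true.
      At w3: [][]s requires []s at every successor {w1, w2, w3, w4, w6, w7, w8}.
        []s fails at w1, so [][]s is false at w3.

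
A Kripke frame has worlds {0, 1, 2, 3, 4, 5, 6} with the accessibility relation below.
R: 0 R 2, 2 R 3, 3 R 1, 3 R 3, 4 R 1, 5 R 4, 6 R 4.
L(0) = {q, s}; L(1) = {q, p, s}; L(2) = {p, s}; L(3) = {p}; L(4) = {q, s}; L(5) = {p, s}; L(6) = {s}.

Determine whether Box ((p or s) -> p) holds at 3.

Yes

Recall that Box ψ holds at a world iff ψ holds at every accessible world, and Dia ψ holds iff ψ holds at some accessible world.
At 3: Box ((p or s) -> p) requires (p or s) -> p at every successor {1, 3}.
  At 1: (p or s) -> p is true.
  At 3: (p or s) -> p is true.
So Box ((p or s) -> p) is true at 3.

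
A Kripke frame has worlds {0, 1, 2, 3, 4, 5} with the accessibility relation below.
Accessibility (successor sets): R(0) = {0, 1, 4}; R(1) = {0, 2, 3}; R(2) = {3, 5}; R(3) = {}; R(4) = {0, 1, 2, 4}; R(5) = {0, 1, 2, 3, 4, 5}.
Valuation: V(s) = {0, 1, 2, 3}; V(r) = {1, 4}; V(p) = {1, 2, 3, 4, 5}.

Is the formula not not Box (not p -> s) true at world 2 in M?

At 2: not Box (not p -> s) is false, so not not Box (not p -> s) is true.
  At 2: Box (not p -> s) is true, so not Box (not p -> s) is false.
    At 2: Box (not p -> s) requires not p -> s at every successor {3, 5}.
      At 3: not p -> s is true.
      At 5: not p -> s is true.
    So Box (not p -> s) is true at 2.

Yes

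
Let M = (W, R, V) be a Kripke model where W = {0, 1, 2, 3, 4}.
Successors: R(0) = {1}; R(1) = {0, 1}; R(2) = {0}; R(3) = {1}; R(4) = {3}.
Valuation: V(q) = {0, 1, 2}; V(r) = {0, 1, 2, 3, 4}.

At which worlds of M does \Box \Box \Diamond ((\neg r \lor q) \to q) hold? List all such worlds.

0, 1, 2, 3, 4

Let φ = \Box \Box \Diamond ((\neg r \lor q) \to q). Evaluate φ at each world:
  0 (successors {1}): φ is true.
  1 (successors {0, 1}): φ is true.
  2 (successors {0}): φ is true.
  3 (successors {1}): φ is true.
  4 (successors {3}): φ is true.
For instance, at 3:
  At 3: \Box \Box \Diamond ((\neg r \lor q) \to q) requires \Box \Diamond ((\neg r \lor q) \to q) at every successor {1}.
      At 1: \Box \Diamond ((\neg r \lor q) \to q) requires \Diamond ((\neg r \lor q) \to q) at every successor {0, 1}.
        At 0: \Diamond ((\neg r \lor q) \to q) is true.
        At 1: \Diamond ((\neg r \lor q) \to q) is true.
      So \Box \Diamond ((\neg r \lor q) \to q) is true at 1.
  So \Box \Box \Diamond ((\neg r \lor q) \to q) is true at 3.
Satisfying worlds: {0, 1, 2, 3, 4}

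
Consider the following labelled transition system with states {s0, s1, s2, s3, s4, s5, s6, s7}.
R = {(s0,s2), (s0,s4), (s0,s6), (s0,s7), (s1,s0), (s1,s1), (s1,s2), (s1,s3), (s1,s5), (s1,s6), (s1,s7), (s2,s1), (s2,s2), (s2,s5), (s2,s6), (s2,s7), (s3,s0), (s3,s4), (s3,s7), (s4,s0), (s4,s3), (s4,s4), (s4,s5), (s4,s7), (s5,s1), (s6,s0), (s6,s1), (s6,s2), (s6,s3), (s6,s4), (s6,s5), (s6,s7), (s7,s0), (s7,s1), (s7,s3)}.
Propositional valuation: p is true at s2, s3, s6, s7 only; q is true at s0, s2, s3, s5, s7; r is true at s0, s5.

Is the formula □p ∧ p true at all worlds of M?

No

Recall that □ψ holds at a world iff ψ holds at every accessible world, and ◇ψ holds iff ψ holds at some accessible world.
Let φ = □p ∧ p. Evaluate φ at each world:
  s0 (successors {s2, s4, s6, s7}): φ is false.
  s1 (successors {s0, s1, s2, s3, s5, s6, s7}): φ is false.
  s2 (successors {s1, s2, s5, s6, s7}): φ is false.
  s3 (successors {s0, s4, s7}): φ is false.
  s4 (successors {s0, s3, s4, s5, s7}): φ is false.
  s5 (successors {s1}): φ is false.
  s6 (successors {s0, s1, s2, s3, s4, s5, s7}): φ is false.
  s7 (successors {s0, s1, s3}): φ is false.
Detail at s0 (counterexample):
  At s0: □p is false, p is false, so □p ∧ p is false.
    At s0: □p requires p at every successor {s2, s4, s6, s7}.
      p fails at s4, so □p is false at s0.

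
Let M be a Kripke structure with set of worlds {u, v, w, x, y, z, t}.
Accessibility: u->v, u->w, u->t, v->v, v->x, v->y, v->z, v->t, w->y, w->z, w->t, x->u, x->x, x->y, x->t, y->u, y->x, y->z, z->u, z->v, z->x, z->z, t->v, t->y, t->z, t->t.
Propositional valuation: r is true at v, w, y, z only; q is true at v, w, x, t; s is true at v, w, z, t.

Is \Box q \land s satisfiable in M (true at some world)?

No

Let φ = \Box q \land s. Evaluate φ at each world:
  u (successors {v, w, t}): φ is false.
  v (successors {v, x, y, z, t}): φ is false.
  w (successors {y, z, t}): φ is false.
  x (successors {u, x, y, t}): φ is false.
  y (successors {u, x, z}): φ is false.
  z (successors {u, v, x, z}): φ is false.
  t (successors {v, y, z, t}): φ is false.
For instance, at w:
  At w: \Box q is false, s is true, so \Box q \land s is false.
    At w: \Box q requires q at every successor {y, z, t}.
      q fails at y, so \Box q is false at w.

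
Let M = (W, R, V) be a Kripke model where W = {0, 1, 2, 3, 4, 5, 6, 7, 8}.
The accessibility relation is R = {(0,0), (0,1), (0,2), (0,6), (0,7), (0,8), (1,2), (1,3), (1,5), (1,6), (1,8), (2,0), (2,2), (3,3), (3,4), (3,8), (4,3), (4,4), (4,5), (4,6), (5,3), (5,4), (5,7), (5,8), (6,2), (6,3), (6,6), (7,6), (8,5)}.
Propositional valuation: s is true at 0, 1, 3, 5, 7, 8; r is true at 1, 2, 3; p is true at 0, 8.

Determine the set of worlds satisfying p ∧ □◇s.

8

Let φ = p ∧ □◇s. Evaluate φ at each world:
  0 (successors {0, 1, 2, 6, 7, 8}): φ is false.
  1 (successors {2, 3, 5, 6, 8}): φ is false.
  2 (successors {0, 2}): φ is false.
  3 (successors {3, 4, 8}): φ is false.
  4 (successors {3, 4, 5, 6}): φ is false.
  5 (successors {3, 4, 7, 8}): φ is false.
  6 (successors {2, 3, 6}): φ is false.
  7 (successors {6}): φ is false.
  8 (successors {5}): φ is true.
For instance, at 4:
  At 4: p is false, □◇s is true, so p ∧ □◇s is false.
    At 4: □◇s requires ◇s at every successor {3, 4, 5, 6}.
      At 3: ◇s is true.
      At 4: ◇s is true.
      At 5: ◇s is true.
      At 6: ◇s is true.
    So □◇s is true at 4.
Satisfying worlds: {8}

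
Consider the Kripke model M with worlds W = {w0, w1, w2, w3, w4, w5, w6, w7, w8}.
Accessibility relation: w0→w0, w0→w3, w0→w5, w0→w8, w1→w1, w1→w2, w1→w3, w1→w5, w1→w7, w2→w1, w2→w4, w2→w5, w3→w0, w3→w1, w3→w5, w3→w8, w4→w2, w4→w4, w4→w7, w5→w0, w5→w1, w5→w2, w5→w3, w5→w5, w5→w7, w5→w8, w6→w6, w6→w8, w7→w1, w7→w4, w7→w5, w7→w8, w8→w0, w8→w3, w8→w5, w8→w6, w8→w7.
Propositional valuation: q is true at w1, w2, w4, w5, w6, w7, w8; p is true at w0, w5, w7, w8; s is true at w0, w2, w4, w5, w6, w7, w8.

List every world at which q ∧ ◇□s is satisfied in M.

Let φ = q ∧ ◇□s. Evaluate φ at each world:
  w0 (successors {w0, w3, w5, w8}): φ is false.
  w1 (successors {w1, w2, w3, w5, w7}): φ is false.
  w2 (successors {w1, w4, w5}): φ is true.
  w3 (successors {w0, w1, w5, w8}): φ is false.
  w4 (successors {w2, w4, w7}): φ is true.
  w5 (successors {w0, w1, w2, w3, w5, w7, w8}): φ is false.
  w6 (successors {w6, w8}): φ is true.
  w7 (successors {w1, w4, w5, w8}): φ is true.
  w8 (successors {w0, w3, w5, w6, w7}): φ is true.
For instance, at w6:
  At w6: q is true, ◇□s is true, so q ∧ ◇□s is true.
    At w6: ◇□s requires □s at some successor in {w6, w8}.
      □s holds at w6, so ◇□s is true at w6.
Satisfying worlds: {w2, w4, w6, w7, w8}

w2, w4, w6, w7, w8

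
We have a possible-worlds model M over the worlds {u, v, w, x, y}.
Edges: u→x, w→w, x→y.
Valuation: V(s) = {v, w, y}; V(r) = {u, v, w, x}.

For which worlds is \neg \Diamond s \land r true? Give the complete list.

u, v

Let φ = \neg \Diamond s \land r. Evaluate φ at each world:
  u (successors {x}): φ is true.
  v (successors ∅): φ is true.
  w (successors {w}): φ is false.
  x (successors {y}): φ is false.
  y (successors ∅): φ is false.
For instance, at x:
  At x: \neg \Diamond s is false, r is true, so \neg \Diamond s \land r is false.
    At x: \Diamond s is true, so \neg \Diamond s is false.
      At x: \Diamond s requires s at some successor in {y}.
        s holds at y, so \Diamond s is true at x.
Satisfying worlds: {u, v}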